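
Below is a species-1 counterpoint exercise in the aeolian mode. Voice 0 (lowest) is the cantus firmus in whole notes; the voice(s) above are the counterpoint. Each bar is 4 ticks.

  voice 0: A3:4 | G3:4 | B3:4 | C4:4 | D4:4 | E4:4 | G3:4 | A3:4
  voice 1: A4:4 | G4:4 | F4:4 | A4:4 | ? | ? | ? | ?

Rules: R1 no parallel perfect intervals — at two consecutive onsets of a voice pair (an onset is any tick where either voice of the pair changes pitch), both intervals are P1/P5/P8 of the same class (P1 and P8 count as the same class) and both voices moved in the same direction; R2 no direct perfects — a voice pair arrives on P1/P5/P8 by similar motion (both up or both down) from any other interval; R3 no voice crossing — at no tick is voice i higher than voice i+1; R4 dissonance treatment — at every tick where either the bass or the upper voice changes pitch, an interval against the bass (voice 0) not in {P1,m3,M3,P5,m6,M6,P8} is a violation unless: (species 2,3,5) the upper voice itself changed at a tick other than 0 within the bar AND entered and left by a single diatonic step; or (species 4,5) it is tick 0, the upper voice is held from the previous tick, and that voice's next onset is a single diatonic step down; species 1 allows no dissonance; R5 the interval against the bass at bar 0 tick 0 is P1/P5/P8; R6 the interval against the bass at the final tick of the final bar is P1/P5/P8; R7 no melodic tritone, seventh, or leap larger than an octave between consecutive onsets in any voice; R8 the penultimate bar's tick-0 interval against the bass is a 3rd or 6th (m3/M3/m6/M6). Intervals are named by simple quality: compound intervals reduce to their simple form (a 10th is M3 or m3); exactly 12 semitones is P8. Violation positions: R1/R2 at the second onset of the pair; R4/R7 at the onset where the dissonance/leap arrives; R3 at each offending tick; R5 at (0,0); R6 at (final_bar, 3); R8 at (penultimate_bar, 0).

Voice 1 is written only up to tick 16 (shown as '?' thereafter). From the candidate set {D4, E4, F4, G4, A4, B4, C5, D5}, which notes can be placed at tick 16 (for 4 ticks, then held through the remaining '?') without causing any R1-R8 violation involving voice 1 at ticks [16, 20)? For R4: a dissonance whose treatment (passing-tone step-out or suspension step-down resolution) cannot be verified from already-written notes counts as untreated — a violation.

{A4, B4, D4, F4}

D4: legal
E4: violates R4
F4: legal
G4: violates R4
A4: legal
B4: legal
C5: violates R4
D5: violates R2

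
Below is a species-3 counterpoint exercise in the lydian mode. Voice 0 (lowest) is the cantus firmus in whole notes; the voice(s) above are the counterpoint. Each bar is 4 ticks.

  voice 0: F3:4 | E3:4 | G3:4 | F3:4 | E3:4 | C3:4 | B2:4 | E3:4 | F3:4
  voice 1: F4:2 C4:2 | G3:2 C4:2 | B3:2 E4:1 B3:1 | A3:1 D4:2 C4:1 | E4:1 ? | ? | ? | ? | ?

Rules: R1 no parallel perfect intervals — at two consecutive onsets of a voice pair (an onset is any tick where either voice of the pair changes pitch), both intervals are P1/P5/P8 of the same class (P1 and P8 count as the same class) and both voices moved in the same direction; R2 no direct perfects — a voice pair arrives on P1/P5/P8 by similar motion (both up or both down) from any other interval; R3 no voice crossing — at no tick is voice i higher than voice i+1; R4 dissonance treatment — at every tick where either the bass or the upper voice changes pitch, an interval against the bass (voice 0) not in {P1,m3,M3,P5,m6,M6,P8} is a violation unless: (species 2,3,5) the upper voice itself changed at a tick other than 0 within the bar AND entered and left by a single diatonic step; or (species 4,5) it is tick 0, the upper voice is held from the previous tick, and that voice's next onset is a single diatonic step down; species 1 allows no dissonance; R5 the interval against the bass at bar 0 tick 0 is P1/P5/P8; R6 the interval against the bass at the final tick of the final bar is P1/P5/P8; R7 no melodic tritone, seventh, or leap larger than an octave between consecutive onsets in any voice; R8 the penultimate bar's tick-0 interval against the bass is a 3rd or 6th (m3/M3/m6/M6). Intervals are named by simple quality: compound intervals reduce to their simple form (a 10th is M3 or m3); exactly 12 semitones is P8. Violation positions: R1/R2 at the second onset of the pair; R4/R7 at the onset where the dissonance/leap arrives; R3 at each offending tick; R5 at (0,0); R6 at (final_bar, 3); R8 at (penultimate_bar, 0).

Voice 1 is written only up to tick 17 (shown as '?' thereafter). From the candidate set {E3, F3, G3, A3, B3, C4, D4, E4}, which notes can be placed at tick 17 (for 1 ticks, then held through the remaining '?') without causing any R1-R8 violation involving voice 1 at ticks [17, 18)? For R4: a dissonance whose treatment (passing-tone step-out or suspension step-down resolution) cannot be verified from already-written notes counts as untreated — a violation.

{B3, C4, E3, E4, G3}

E3: legal
F3: violates R4,R7
G3: legal
A3: violates R4
B3: legal
C4: legal
D4: violates R4
E4: legal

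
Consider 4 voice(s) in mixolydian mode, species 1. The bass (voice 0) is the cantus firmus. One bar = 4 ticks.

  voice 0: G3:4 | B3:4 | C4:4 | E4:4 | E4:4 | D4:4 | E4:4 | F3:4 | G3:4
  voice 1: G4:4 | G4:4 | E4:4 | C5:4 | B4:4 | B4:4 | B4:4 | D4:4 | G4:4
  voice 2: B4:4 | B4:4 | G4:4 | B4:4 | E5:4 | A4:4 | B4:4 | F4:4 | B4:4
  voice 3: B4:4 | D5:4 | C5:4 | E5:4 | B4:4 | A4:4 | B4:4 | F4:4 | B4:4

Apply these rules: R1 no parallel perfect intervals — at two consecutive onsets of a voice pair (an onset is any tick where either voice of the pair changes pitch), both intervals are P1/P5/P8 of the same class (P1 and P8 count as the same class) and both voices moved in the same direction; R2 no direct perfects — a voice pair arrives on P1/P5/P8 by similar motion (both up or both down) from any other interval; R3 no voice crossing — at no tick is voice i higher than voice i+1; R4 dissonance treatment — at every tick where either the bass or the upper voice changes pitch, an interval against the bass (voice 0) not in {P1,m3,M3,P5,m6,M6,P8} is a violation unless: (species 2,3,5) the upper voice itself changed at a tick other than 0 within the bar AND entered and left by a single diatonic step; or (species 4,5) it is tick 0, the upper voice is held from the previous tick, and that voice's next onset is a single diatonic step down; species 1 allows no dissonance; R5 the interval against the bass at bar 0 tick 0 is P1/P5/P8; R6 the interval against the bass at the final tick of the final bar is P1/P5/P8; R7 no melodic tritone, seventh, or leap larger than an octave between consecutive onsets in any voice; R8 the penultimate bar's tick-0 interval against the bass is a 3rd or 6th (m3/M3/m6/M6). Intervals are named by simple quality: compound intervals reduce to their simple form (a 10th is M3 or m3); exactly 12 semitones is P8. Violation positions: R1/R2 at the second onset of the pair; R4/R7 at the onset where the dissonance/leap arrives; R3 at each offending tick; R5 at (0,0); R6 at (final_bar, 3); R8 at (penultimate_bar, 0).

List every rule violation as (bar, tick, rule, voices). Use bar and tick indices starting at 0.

(0, 0, R5, (0, 2))
(0, 0, R5, (0, 3))
(3, 0, R1, (0, 2))
(3, 0, R1, (0, 3))
(3, 0, R3, (1, 2))
(3, 1, R3, (1, 2))
(3, 2, R3, (1, 2))
(3, 3, R3, (1, 2))
(4, 0, R2, (1, 3))
(4, 0, R3, (2, 3))
(4, 1, R3, (2, 3))
(4, 2, R3, (2, 3))
(4, 3, R3, (2, 3))
(5, 0, R1, (0, 3))
(5, 0, R2, (0, 2))
(5, 0, R2, (2, 3))
(5, 0, R3, (1, 2))
(5, 1, R3, (1, 2))
(5, 2, R3, (1, 2))
(5, 3, R3, (1, 2))
(6, 0, R1, (0, 2))
(6, 0, R1, (0, 3))
(6, 0, R1, (2, 3))
(7, 0, R1, (2, 3))
(7, 0, R2, (0, 2))
(7, 0, R2, (0, 3))
(7, 0, R7, (0,))
(7, 0, R7, (2,))
(7, 0, R7, (3,))
(7, 0, R8, (0, 2))
(7, 0, R8, (0, 3))
(8, 0, R1, (2, 3))
(8, 0, R2, (0, 1))
(8, 0, R7, (2,))
(8, 0, R7, (3,))
(8, 3, R6, (0, 2))
(8, 3, R6, (0, 3))

bar 0: v0=G3 v1=G4 v2=B4 v3=B4 downbeat M3
bar 1: v0=B3 v1=G4 v2=B4 v3=D5 downbeat m3
bar 2: v0=C4 v1=E4 v2=G4 v3=C5 downbeat P8
bar 3: v0=E4 v1=C5 v2=B4 v3=E5 downbeat P8
bar 4: v0=E4 v1=B4 v2=E5 v3=B4 downbeat P5
bar 5: v0=D4 v1=B4 v2=A4 v3=A4 downbeat P5
bar 6: v0=E4 v1=B4 v2=B4 v3=B4 downbeat P5
bar 7: v0=F3 v1=D4 v2=F4 v3=F4 downbeat P8
bar 8: v0=G3 v1=G4 v2=B4 v3=B4 downbeat M3
  -> R5 @ bar 0 tick 0 v(0, 2): opens on M3
  -> R5 @ bar 0 tick 0 v(0, 3): opens on M3
  -> R1 @ bar 3 tick 0 v(0, 2): C4/G4 P5 -> E4/B4 P5 similar
  -> R1 @ bar 3 tick 0 v(0, 3): C4/C5 P8 -> E4/E5 P8 similar
  -> R3 @ bar 3 tick 0 v(1, 2): C5 above B4
  -> R3 @ bar 3 tick 1 v(1, 2): C5 above B4
  -> R3 @ bar 3 tick 2 v(1, 2): C5 above B4
  -> R3 @ bar 3 tick 3 v(1, 2): C5 above B4
  -> R2 @ bar 4 tick 0 v(1, 3): C5/E5 M3 -> B4/B4 P1 similar
  -> R3 @ bar 4 tick 0 v(2, 3): E5 above B4
  -> R3 @ bar 4 tick 1 v(2, 3): E5 above B4
  -> R3 @ bar 4 tick 2 v(2, 3): E5 above B4
  -> R3 @ bar 4 tick 3 v(2, 3): E5 above B4
  -> R1 @ bar 5 tick 0 v(0, 3): E4/B4 P5 -> D4/A4 P5 similar
  -> R2 @ bar 5 tick 0 v(0, 2): E4/E5 P8 -> D4/A4 P5 similar
  -> R2 @ bar 5 tick 0 v(2, 3): E5/B4 P4 -> A4/A4 P1 similar
  -> R3 @ bar 5 tick 0 v(1, 2): B4 above A4
  -> R3 @ bar 5 tick 1 v(1, 2): B4 above A4
  -> R3 @ bar 5 tick 2 v(1, 2): B4 above A4
  -> R3 @ bar 5 tick 3 v(1, 2): B4 above A4
  -> R1 @ bar 6 tick 0 v(0, 2): D4/A4 P5 -> E4/B4 P5 similar
  -> R1 @ bar 6 tick 0 v(0, 3): D4/A4 P5 -> E4/B4 P5 similar
  -> R1 @ bar 6 tick 0 v(2, 3): A4/A4 P1 -> B4/B4 P1 similar
  -> R1 @ bar 7 tick 0 v(2, 3): B4/B4 P1 -> F4/F4 P1 similar
  -> R2 @ bar 7 tick 0 v(0, 2): E4/B4 P5 -> F3/F4 P8 similar
  -> R2 @ bar 7 tick 0 v(0, 3): E4/B4 P5 -> F3/F4 P8 similar
  -> R7 @ bar 7 tick 0 v(0,): E4->F3 leap 11st
  -> R7 @ bar 7 tick 0 v(2,): B4->F4 leap 6st
  -> R7 @ bar 7 tick 0 v(3,): B4->F4 leap 6st
  -> R8 @ bar 7 tick 0 v(0, 2): penult P8 not 3rd/6th
  -> R8 @ bar 7 tick 0 v(0, 3): penult P8 not 3rd/6th
  -> R1 @ bar 8 tick 0 v(2, 3): F4/F4 P1 -> B4/B4 P1 similar
  -> R2 @ bar 8 tick 0 v(0, 1): F3/D4 M6 -> G3/G4 P8 similar
  -> R7 @ bar 8 tick 0 v(2,): F4->B4 leap 6st
  -> R7 @ bar 8 tick 0 v(3,): F4->B4 leap 6st
  -> R6 @ bar 8 tick 3 v(0, 2): closes on M3
  -> R6 @ bar 8 tick 3 v(0, 3): closes on M3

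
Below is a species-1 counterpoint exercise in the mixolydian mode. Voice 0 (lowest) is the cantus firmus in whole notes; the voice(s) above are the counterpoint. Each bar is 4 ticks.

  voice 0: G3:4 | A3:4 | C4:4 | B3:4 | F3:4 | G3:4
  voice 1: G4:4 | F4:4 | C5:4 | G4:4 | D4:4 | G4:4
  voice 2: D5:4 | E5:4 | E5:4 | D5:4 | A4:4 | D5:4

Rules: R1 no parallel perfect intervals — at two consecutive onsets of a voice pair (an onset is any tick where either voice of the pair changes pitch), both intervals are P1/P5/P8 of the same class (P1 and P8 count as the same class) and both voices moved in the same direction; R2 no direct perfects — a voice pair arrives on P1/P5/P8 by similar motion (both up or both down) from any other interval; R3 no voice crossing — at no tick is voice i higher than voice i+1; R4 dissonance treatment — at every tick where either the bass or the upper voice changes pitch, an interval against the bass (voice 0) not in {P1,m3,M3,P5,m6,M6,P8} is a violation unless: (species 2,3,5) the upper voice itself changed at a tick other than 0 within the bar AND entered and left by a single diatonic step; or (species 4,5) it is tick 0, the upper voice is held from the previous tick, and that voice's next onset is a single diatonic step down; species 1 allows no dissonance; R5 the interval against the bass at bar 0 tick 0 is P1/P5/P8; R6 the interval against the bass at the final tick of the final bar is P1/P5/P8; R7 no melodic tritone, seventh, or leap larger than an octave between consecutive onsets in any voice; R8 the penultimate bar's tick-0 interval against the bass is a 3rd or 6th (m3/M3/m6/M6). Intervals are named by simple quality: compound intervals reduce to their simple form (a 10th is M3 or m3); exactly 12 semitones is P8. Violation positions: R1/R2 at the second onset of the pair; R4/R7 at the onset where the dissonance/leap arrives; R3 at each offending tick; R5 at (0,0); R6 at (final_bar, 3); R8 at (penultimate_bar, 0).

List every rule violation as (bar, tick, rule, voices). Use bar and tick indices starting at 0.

(1, 0, R1, (0, 2))
(2, 0, R2, (0, 1))
(3, 0, R2, (1, 2))
(4, 0, R1, (1, 2))
(4, 0, R7, (0,))
(5, 0, R1, (1, 2))
(5, 0, R2, (0, 1))
(5, 0, R2, (0, 2))

bar 0: v0=G3 v1=G4 v2=D5 downbeat P5
bar 1: v0=A3 v1=F4 v2=E5 downbeat P5
bar 2: v0=C4 v1=C5 v2=E5 downbeat M3
bar 3: v0=B3 v1=G4 v2=D5 downbeat m3
bar 4: v0=F3 v1=D4 v2=A4 downbeat M3
bar 5: v0=G3 v1=G4 v2=D5 downbeat P5
  -> R1 @ bar 1 tick 0 v(0, 2): G3/D5 P5 -> A3/E5 P5 similar
  -> R2 @ bar 2 tick 0 v(0, 1): A3/F4 m6 -> C4/C5 P8 similar
  -> R2 @ bar 3 tick 0 v(1, 2): C5/E5 M3 -> G4/D5 P5 similar
  -> R1 @ bar 4 tick 0 v(1, 2): G4/D5 P5 -> D4/A4 P5 similar
  -> R7 @ bar 4 tick 0 v(0,): B3->F3 leap 6st
  -> R1 @ bar 5 tick 0 v(1, 2): D4/A4 P5 -> G4/D5 P5 similar
  -> R2 @ bar 5 tick 0 v(0, 1): F3/D4 M6 -> G3/G4 P8 similar
  -> R2 @ bar 5 tick 0 v(0, 2): F3/A4 M3 -> G3/D5 P5 similar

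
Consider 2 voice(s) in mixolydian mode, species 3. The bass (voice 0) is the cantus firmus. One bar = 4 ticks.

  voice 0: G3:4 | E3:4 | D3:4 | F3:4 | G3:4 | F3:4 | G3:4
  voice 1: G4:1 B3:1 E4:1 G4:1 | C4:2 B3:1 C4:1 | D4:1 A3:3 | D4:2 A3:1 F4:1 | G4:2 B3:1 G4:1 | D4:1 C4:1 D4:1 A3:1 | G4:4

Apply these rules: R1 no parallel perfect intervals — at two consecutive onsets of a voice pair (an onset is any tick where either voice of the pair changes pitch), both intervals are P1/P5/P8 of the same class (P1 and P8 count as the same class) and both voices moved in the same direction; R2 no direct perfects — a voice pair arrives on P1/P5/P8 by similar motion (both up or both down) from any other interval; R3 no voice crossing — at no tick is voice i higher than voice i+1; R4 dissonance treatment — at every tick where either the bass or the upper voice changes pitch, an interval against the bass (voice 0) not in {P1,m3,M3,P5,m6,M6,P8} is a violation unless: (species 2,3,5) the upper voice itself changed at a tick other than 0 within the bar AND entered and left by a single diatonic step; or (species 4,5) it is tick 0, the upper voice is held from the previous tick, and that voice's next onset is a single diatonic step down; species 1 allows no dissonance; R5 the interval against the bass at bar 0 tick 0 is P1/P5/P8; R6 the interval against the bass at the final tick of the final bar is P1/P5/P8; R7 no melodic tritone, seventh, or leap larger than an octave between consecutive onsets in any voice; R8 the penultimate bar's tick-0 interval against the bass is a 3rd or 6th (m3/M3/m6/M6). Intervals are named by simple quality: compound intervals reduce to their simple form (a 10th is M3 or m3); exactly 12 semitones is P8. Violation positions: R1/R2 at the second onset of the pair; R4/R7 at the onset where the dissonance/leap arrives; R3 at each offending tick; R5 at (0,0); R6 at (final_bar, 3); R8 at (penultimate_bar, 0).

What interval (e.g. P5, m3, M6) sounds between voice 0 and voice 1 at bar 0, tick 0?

P8

voice 0=G3 voice 1=G4 -> P8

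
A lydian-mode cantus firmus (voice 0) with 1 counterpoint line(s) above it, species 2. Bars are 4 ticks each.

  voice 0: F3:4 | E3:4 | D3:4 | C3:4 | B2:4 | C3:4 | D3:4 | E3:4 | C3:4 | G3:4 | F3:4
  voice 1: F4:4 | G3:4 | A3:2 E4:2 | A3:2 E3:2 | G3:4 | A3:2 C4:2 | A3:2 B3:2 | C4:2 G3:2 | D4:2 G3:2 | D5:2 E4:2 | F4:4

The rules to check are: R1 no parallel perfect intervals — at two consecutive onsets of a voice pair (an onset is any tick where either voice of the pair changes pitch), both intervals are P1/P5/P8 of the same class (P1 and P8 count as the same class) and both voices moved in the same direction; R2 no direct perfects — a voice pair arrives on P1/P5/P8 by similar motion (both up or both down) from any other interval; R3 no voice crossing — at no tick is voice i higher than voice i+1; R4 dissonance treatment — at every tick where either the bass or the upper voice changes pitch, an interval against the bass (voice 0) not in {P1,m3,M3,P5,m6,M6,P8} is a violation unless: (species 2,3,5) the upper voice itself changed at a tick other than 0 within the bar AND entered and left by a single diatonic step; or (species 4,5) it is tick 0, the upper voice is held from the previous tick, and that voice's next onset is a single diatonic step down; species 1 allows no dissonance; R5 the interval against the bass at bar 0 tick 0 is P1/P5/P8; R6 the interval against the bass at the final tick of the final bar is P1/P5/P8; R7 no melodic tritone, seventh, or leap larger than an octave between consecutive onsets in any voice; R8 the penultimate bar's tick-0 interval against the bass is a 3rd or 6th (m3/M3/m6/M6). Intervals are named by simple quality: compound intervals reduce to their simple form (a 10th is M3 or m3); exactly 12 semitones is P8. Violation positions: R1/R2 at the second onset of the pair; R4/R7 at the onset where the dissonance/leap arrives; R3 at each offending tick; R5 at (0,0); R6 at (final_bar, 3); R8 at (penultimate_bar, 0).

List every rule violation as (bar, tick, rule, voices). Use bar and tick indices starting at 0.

bar 0: v0=F3 v1=F4 downbeat P8
bar 1: v0=E3 v1=G3 downbeat m3
bar 2: v0=D3 v1=A3 downbeat P5
bar 3: v0=C3 v1=A3 downbeat M6
bar 4: v0=B2 v1=G3 downbeat m6
bar 5: v0=C3 v1=A3 downbeat M6
bar 6: v0=D3 v1=A3 downbeat P5
bar 7: v0=E3 v1=C4 downbeat m6
bar 8: v0=C3 v1=D4 downbeat M2
bar 9: v0=G3 v1=D5 downbeat P5
bar 10: v0=F3 v1=F4 downbeat P8
  -> R7 @ bar 1 tick 0 v(1,): F4->G3 leap 10st
  -> R4 @ bar 2 tick 2 v(0, 1): D3/E4 M2 untreated
  -> R4 @ bar 8 tick 0 v(0, 1): C3/D4 M2 untreated
  -> R1 @ bar 9 tick 0 v(0, 1): C3/G3 P5 -> G3/D5 P5 similar
  -> R7 @ bar 9 tick 0 v(1,): G3->D5 leap 19st
  -> R8 @ bar 9 tick 0 v(0, 1): penult P5 not 3rd/6th
  -> R7 @ bar 9 tick 2 v(1,): D5->E4 leap 10st

(1, 0, R7, (1,))
(2, 2, R4, (0, 1))
(8, 0, R4, (0, 1))
(9, 0, R1, (0, 1))
(9, 0, R7, (1,))
(9, 0, R8, (0, 1))
(9, 2, R7, (1,))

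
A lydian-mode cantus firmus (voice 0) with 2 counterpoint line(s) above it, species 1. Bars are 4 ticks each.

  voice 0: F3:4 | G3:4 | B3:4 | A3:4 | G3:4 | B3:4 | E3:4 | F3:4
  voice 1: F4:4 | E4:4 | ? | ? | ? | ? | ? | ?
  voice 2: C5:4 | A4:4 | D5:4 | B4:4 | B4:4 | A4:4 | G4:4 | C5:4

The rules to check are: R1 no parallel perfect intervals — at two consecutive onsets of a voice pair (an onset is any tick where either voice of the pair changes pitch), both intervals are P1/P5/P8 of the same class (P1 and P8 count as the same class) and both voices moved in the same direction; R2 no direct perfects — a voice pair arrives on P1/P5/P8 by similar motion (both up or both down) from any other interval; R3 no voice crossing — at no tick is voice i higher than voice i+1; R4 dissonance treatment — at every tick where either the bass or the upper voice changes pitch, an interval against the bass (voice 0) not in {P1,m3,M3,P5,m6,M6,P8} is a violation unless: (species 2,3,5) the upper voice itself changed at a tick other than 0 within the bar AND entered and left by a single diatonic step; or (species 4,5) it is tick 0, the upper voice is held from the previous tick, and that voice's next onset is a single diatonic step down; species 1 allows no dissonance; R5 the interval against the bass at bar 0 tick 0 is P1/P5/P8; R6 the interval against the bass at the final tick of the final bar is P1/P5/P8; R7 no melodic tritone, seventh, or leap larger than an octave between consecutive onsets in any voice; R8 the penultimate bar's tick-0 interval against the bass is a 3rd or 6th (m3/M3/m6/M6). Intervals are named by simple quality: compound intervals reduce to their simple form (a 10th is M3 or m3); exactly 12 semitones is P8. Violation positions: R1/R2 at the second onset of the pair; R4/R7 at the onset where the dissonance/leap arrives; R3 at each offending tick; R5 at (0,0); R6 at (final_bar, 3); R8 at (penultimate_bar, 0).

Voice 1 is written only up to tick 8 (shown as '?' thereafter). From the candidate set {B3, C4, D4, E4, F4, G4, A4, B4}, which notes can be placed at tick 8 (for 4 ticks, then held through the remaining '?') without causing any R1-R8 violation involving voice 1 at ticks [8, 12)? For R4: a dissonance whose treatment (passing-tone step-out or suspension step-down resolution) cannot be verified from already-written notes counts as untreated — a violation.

{B3, D4}

B3: legal
C4: violates R4
D4: legal
E4: violates R4
F4: violates R4
G4: violates R2
A4: violates R4
B4: violates R2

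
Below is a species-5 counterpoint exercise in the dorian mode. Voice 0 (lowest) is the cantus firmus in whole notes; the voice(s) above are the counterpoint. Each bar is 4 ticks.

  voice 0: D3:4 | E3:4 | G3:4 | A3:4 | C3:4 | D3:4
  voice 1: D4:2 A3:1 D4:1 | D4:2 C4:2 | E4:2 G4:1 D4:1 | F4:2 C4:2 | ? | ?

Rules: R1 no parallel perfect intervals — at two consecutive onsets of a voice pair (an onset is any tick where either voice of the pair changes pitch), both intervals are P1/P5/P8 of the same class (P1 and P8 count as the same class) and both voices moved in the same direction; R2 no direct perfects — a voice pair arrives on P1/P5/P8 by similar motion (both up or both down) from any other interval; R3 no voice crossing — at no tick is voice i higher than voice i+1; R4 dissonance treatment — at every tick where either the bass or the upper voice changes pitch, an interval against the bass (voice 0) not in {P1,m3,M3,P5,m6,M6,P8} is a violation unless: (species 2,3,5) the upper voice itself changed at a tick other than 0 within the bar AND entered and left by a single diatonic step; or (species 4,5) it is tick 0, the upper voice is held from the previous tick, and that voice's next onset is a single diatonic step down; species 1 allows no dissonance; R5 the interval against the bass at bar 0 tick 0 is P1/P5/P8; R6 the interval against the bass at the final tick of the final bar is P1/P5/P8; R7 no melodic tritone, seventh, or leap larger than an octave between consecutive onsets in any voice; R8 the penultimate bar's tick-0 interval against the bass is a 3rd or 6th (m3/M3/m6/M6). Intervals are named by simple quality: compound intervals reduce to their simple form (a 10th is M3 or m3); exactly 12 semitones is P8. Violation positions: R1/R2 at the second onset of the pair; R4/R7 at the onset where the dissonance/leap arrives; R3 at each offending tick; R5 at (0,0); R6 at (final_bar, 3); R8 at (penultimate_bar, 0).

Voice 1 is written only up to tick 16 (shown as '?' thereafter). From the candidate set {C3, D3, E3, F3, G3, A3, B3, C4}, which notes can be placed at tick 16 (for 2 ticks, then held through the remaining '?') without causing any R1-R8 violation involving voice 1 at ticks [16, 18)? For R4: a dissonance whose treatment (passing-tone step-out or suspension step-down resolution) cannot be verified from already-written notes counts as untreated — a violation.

{A3, E3}

C3: violates R2,R8
D3: violates R4,R7,R8
E3: legal
F3: violates R4,R8
G3: violates R2,R8
A3: legal
B3: violates R4,R8
C4: violates R8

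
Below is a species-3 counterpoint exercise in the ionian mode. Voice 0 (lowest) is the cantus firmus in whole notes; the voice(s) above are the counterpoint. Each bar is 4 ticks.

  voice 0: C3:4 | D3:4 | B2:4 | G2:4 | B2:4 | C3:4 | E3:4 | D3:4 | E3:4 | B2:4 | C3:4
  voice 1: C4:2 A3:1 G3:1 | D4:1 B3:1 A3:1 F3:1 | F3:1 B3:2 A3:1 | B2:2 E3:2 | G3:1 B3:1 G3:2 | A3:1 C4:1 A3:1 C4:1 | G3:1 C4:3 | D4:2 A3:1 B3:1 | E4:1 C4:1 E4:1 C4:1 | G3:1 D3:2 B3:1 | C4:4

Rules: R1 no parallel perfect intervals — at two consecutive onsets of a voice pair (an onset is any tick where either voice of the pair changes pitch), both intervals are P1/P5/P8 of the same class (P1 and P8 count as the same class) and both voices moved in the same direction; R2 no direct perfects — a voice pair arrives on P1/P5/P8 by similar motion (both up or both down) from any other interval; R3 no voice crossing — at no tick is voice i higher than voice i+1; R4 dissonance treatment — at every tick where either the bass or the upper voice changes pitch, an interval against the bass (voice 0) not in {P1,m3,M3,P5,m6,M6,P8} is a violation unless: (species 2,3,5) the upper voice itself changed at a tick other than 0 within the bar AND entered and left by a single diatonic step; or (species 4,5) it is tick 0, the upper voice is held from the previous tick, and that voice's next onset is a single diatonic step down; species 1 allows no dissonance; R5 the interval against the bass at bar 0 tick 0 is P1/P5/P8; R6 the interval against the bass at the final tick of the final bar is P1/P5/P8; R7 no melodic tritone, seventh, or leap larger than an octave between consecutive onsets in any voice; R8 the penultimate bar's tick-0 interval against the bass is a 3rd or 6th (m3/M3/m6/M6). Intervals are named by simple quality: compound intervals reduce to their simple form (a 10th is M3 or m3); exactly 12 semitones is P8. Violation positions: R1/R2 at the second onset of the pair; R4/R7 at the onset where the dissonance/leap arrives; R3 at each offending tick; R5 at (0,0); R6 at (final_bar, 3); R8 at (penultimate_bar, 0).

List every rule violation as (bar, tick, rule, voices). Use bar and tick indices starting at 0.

(1, 0, R2, (0, 1))
(2, 0, R4, (0, 1))
(2, 1, R7, (1,))
(2, 3, R4, (0, 1))
(3, 0, R7, (1,))
(8, 0, R2, (0, 1))
(10, 0, R1, (0, 1))

bar 0: v0=C3 v1=C4 downbeat P8
bar 1: v0=D3 v1=D4 downbeat P8
bar 2: v0=B2 v1=F3 downbeat TT
bar 3: v0=G2 v1=B2 downbeat M3
bar 4: v0=B2 v1=G3 downbeat m6
bar 5: v0=C3 v1=A3 downbeat M6
bar 6: v0=E3 v1=G3 downbeat m3
bar 7: v0=D3 v1=D4 downbeat P8
bar 8: v0=E3 v1=E4 downbeat P8
bar 9: v0=B2 v1=G3 downbeat m6
bar 10: v0=C3 v1=C4 downbeat P8
  -> R2 @ bar 1 tick 0 v(0, 1): C3/G3 P5 -> D3/D4 P8 similar
  -> R4 @ bar 2 tick 0 v(0, 1): B2/F3 TT untreated
  -> R7 @ bar 2 tick 1 v(1,): F3->B3 leap 6st
  -> R4 @ bar 2 tick 3 v(0, 1): B2/A3 m7 untreated
  -> R7 @ bar 3 tick 0 v(1,): A3->B2 leap 10st
  -> R2 @ bar 8 tick 0 v(0, 1): D3/B3 M6 -> E3/E4 P8 similar
  -> R1 @ bar 10 tick 0 v(0, 1): B2/B3 P8 -> C3/C4 P8 similar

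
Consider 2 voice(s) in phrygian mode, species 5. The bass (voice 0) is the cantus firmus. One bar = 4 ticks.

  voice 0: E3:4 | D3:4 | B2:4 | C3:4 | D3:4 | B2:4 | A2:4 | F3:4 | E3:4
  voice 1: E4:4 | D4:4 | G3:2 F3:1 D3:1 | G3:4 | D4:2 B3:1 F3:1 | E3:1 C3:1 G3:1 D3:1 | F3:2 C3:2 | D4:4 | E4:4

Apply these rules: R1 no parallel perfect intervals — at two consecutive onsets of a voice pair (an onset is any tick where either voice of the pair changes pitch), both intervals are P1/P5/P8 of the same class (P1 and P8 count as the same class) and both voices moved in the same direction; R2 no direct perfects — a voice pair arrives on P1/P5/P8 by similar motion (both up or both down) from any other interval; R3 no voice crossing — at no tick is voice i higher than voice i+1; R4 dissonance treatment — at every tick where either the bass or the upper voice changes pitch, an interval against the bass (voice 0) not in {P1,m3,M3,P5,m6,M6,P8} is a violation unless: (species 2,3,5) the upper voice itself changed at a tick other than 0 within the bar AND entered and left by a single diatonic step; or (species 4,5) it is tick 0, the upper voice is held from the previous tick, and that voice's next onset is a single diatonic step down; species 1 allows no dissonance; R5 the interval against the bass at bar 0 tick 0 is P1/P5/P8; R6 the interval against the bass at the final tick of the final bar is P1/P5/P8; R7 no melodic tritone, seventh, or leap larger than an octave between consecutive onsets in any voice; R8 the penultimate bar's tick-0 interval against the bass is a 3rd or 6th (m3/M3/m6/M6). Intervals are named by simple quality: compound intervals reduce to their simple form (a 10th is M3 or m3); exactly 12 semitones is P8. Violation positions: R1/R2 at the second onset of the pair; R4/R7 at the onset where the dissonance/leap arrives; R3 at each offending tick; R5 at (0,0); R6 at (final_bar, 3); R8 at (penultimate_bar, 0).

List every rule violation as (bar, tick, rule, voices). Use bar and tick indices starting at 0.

(1, 0, R1, (0, 1))
(2, 2, R4, (0, 1))
(3, 0, R2, (0, 1))
(4, 0, R2, (0, 1))
(4, 3, R7, (1,))
(5, 0, R4, (0, 1))
(5, 1, R4, (0, 1))
(7, 0, R7, (1,))

bar 0: v0=E3 v1=E4 downbeat P8
bar 1: v0=D3 v1=D4 downbeat P8
bar 2: v0=B2 v1=G3 downbeat m6
bar 3: v0=C3 v1=G3 downbeat P5
bar 4: v0=D3 v1=D4 downbeat P8
bar 5: v0=B2 v1=E3 downbeat P4
bar 6: v0=A2 v1=F3 downbeat m6
bar 7: v0=F3 v1=D4 downbeat M6
bar 8: v0=E3 v1=E4 downbeat P8
  -> R1 @ bar 1 tick 0 v(0, 1): E3/E4 P8 -> D3/D4 P8 similar
  -> R4 @ bar 2 tick 2 v(0, 1): B2/F3 TT untreated
  -> R2 @ bar 3 tick 0 v(0, 1): B2/D3 m3 -> C3/G3 P5 similar
  -> R2 @ bar 4 tick 0 v(0, 1): C3/G3 P5 -> D3/D4 P8 similar
  -> R7 @ bar 4 tick 3 v(1,): B3->F3 leap 6st
  -> R4 @ bar 5 tick 0 v(0, 1): B2/E3 P4 untreated
  -> R4 @ bar 5 tick 1 v(0, 1): B2/C3 m2 untreated
  -> R7 @ bar 7 tick 0 v(1,): C3->D4 leap 14st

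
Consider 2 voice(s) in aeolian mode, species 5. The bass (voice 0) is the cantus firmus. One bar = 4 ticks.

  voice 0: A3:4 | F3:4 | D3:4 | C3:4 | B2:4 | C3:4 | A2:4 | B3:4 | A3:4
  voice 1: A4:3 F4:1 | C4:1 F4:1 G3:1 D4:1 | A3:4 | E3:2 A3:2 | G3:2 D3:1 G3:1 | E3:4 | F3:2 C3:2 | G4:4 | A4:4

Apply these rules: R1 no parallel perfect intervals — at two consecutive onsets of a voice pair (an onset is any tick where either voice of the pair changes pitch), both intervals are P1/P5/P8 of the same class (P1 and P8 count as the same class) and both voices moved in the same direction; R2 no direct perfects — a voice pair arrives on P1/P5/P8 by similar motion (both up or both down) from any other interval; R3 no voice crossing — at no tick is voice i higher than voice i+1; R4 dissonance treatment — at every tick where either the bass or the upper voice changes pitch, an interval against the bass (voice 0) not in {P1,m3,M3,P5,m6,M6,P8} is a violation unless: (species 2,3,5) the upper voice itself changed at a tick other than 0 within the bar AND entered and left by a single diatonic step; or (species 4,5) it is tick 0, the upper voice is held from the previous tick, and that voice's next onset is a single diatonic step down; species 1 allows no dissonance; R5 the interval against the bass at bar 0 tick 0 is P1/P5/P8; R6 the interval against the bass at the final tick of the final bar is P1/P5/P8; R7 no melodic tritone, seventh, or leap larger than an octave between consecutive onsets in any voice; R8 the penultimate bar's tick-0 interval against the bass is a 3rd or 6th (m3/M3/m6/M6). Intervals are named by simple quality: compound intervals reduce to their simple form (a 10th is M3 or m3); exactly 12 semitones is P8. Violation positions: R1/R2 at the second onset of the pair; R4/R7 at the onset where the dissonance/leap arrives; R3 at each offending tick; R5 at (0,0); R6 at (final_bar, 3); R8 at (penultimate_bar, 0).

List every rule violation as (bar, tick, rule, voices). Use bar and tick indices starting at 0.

(1, 0, R2, (0, 1))
(1, 2, R4, (0, 1))
(1, 2, R7, (1,))
(2, 0, R2, (0, 1))
(7, 0, R7, (0,))
(7, 0, R7, (1,))

bar 0: v0=A3 v1=A4 downbeat P8
bar 1: v0=F3 v1=C4 downbeat P5
bar 2: v0=D3 v1=A3 downbeat P5
bar 3: v0=C3 v1=E3 downbeat M3
bar 4: v0=B2 v1=G3 downbeat m6
bar 5: v0=C3 v1=E3 downbeat M3
bar 6: v0=A2 v1=F3 downbeat m6
bar 7: v0=B3 v1=G4 downbeat m6
bar 8: v0=A3 v1=A4 downbeat P8
  -> R2 @ bar 1 tick 0 v(0, 1): A3/F4 m6 -> F3/C4 P5 similar
  -> R4 @ bar 1 tick 2 v(0, 1): F3/G3 M2 untreated
  -> R7 @ bar 1 tick 2 v(1,): F4->G3 leap 10st
  -> R2 @ bar 2 tick 0 v(0, 1): F3/D4 M6 -> D3/A3 P5 similar
  -> R7 @ bar 7 tick 0 v(0,): A2->B3 leap 14st
  -> R7 @ bar 7 tick 0 v(1,): C3->G4 leap 19st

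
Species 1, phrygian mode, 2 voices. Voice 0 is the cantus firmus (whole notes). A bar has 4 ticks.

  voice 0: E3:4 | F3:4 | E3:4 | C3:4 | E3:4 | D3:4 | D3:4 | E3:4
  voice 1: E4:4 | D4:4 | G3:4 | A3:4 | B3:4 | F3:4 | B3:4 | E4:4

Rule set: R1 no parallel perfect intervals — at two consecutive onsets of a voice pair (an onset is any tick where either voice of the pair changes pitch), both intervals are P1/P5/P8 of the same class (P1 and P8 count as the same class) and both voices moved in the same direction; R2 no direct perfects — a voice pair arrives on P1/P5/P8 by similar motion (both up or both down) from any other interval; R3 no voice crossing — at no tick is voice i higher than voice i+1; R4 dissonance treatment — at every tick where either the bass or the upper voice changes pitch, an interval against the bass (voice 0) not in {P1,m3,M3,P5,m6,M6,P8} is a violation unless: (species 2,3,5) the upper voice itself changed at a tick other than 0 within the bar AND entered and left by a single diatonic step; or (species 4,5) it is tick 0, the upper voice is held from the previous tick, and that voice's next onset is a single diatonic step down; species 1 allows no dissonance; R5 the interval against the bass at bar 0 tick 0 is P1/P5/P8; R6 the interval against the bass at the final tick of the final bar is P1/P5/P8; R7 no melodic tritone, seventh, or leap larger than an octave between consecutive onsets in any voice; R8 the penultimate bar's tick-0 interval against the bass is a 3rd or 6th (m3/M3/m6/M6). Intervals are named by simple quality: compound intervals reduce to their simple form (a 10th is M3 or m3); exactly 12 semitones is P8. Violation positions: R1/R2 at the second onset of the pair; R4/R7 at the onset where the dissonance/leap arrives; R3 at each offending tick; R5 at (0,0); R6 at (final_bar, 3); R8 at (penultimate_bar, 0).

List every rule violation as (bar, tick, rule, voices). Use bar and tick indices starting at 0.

(4, 0, R2, (0, 1))
(5, 0, R7, (1,))
(6, 0, R7, (1,))
(7, 0, R2, (0, 1))

bar 0: v0=E3 v1=E4 downbeat P8
bar 1: v0=F3 v1=D4 downbeat M6
bar 2: v0=E3 v1=G3 downbeat m3
bar 3: v0=C3 v1=A3 downbeat M6
bar 4: v0=E3 v1=B3 downbeat P5
bar 5: v0=D3 v1=F3 downbeat m3
bar 6: v0=D3 v1=B3 downbeat M6
bar 7: v0=E3 v1=E4 downbeat P8
  -> R2 @ bar 4 tick 0 v(0, 1): C3/A3 M6 -> E3/B3 P5 similar
  -> R7 @ bar 5 tick 0 v(1,): B3->F3 leap 6st
  -> R7 @ bar 6 tick 0 v(1,): F3->B3 leap 6st
  -> R2 @ bar 7 tick 0 v(0, 1): D3/B3 M6 -> E3/E4 P8 similar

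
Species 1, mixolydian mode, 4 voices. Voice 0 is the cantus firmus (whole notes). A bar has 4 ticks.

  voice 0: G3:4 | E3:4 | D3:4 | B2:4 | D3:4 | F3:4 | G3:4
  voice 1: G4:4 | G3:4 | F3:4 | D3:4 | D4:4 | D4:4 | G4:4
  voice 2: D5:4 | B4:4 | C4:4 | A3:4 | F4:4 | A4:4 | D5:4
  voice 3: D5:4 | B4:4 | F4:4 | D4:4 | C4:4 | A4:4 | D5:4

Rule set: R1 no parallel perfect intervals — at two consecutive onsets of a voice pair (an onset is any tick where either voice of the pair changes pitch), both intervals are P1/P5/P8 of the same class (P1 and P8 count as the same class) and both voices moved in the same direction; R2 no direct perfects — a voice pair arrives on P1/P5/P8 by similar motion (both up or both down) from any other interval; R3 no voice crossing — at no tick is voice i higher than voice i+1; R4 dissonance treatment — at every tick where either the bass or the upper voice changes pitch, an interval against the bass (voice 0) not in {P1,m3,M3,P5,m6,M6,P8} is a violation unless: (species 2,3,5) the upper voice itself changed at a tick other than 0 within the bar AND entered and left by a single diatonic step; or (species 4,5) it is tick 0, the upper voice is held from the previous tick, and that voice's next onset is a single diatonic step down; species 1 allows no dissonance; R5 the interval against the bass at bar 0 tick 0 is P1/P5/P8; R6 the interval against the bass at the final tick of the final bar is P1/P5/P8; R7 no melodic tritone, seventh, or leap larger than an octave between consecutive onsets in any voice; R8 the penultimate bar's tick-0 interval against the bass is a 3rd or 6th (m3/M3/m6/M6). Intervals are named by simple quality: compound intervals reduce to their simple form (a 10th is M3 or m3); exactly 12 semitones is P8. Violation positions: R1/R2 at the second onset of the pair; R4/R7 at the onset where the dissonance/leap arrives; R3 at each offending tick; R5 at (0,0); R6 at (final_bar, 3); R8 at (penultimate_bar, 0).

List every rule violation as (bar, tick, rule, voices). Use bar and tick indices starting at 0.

(1, 0, R1, (0, 2))
(1, 0, R1, (0, 3))
(1, 0, R1, (2, 3))
(2, 0, R2, (1, 2))
(2, 0, R2, (1, 3))
(2, 0, R4, (0, 2))
(2, 0, R7, (2,))
(2, 0, R7, (3,))
(3, 0, R1, (1, 2))
(3, 0, R1, (1, 3))
(3, 0, R4, (0, 2))
(4, 0, R2, (0, 1))
(4, 0, R3, (2, 3))
(4, 0, R4, (0, 3))
(4, 1, R3, (2, 3))
(4, 2, R3, (2, 3))
(4, 3, R3, (2, 3))
(5, 0, R2, (2, 3))
(6, 0, R1, (1, 2))
(6, 0, R1, (1, 3))
(6, 0, R1, (2, 3))
(6, 0, R2, (0, 1))
(6, 0, R2, (0, 2))
(6, 0, R2, (0, 3))

bar 0: v0=G3 v1=G4 v2=D5 v3=D5 downbeat P5
bar 1: v0=E3 v1=G3 v2=B4 v3=B4 downbeat P5
bar 2: v0=D3 v1=F3 v2=C4 v3=F4 downbeat m3
bar 3: v0=B2 v1=D3 v2=A3 v3=D4 downbeat m3
bar 4: v0=D3 v1=D4 v2=F4 v3=C4 downbeat m7
bar 5: v0=F3 v1=D4 v2=A4 v3=A4 downbeat M3
bar 6: v0=G3 v1=G4 v2=D5 v3=D5 downbeat P5
  -> R1 @ bar 1 tick 0 v(0, 2): G3/D5 P5 -> E3/B4 P5 similar
  -> R1 @ bar 1 tick 0 v(0, 3): G3/D5 P5 -> E3/B4 P5 similar
  -> R1 @ bar 1 tick 0 v(2, 3): D5/D5 P1 -> B4/B4 P1 similar
  -> R2 @ bar 2 tick 0 v(1, 2): G3/B4 M3 -> F3/C4 P5 similar
  -> R2 @ bar 2 tick 0 v(1, 3): G3/B4 M3 -> F3/F4 P8 similar
  -> R4 @ bar 2 tick 0 v(0, 2): D3/C4 m7 untreated
  -> R7 @ bar 2 tick 0 v(2,): B4->C4 leap 11st
  -> R7 @ bar 2 tick 0 v(3,): B4->F4 leap 6st
  -> R1 @ bar 3 tick 0 v(1, 2): F3/C4 P5 -> D3/A3 P5 similar
  -> R1 @ bar 3 tick 0 v(1, 3): F3/F4 P8 -> D3/D4 P8 similar
  -> R4 @ bar 3 tick 0 v(0, 2): B2/A3 m7 untreated
  -> R2 @ bar 4 tick 0 v(0, 1): B2/D3 m3 -> D3/D4 P8 similar
  -> R3 @ bar 4 tick 0 v(2, 3): F4 above C4
  -> R4 @ bar 4 tick 0 v(0, 3): D3/C4 m7 untreated
  -> R3 @ bar 4 tick 1 v(2, 3): F4 above C4
  -> R3 @ bar 4 tick 2 v(2, 3): F4 above C4
  -> R3 @ bar 4 tick 3 v(2, 3): F4 above C4
  -> R2 @ bar 5 tick 0 v(2, 3): F4/C4 P4 -> A4/A4 P1 similar
  -> R1 @ bar 6 tick 0 v(1, 2): D4/A4 P5 -> G4/D5 P5 similar
  -> R1 @ bar 6 tick 0 v(1, 3): D4/A4 P5 -> G4/D5 P5 similar
  -> R1 @ bar 6 tick 0 v(2, 3): A4/A4 P1 -> D5/D5 P1 similar
  -> R2 @ bar 6 tick 0 v(0, 1): F3/D4 M6 -> G3/G4 P8 similar
  -> R2 @ bar 6 tick 0 v(0, 2): F3/A4 M3 -> G3/D5 P5 similar
  -> R2 @ bar 6 tick 0 v(0, 3): F3/A4 M3 -> G3/D5 P5 similar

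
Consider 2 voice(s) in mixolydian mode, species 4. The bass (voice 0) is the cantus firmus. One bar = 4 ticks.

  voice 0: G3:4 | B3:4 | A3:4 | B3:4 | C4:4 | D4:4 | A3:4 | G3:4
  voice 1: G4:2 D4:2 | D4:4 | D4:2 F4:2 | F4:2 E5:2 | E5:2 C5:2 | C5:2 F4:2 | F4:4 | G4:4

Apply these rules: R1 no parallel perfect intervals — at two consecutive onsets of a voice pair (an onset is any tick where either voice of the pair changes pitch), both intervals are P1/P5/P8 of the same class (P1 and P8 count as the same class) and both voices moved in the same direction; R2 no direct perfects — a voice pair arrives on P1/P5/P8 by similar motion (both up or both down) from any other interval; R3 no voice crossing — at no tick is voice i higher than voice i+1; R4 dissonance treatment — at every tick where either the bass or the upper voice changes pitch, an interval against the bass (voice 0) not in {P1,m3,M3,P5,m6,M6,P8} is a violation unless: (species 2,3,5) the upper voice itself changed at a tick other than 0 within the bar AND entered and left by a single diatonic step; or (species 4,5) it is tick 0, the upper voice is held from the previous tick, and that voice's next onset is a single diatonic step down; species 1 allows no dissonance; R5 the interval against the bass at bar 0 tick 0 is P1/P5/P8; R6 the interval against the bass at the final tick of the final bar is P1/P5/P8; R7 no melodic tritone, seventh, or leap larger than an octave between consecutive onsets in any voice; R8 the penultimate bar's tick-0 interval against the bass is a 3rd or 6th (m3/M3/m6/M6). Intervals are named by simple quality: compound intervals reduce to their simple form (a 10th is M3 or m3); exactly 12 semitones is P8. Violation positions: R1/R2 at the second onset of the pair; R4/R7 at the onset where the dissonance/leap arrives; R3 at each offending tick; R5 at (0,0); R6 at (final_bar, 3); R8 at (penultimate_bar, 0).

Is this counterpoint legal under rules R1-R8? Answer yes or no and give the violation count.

No (5 violations)

bar 0: v0=G3 v1=G4 (P8)
bar 1: v0=B3 v1=D4 (m3)
bar 2: v0=A3 v1=D4 (P4)
bar 3: v0=B3 v1=F4 (TT)
bar 4: v0=C4 v1=E5 (M3)
bar 5: v0=D4 v1=C5 (m7)
bar 6: v0=A3 v1=F4 (m6)
bar 7: v0=G3 v1=G4 (P8)
  R4 @ bar2.0: A3/D4 P4 untreated
  R4 @ bar3.0: B3/F4 TT untreated
  R4 @ bar3.2: B3/E5 P4 untreated
  R7 @ bar3.2: F4->E5 leap 11st
  R4 @ bar5.0: D4/C5 m7 untreated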